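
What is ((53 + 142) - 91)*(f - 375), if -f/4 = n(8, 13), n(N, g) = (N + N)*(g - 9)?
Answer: -65624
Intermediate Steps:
n(N, g) = 2*N*(-9 + g) (n(N, g) = (2*N)*(-9 + g) = 2*N*(-9 + g))
f = -256 (f = -8*8*(-9 + 13) = -8*8*4 = -4*64 = -256)
((53 + 142) - 91)*(f - 375) = ((53 + 142) - 91)*(-256 - 375) = (195 - 91)*(-631) = 104*(-631) = -65624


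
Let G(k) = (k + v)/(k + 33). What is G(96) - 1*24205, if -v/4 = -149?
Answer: -3121753/129 ≈ -24200.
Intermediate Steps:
v = 596 (v = -4*(-149) = 596)
G(k) = (596 + k)/(33 + k) (G(k) = (k + 596)/(k + 33) = (596 + k)/(33 + k))
G(96) - 1*24205 = (596 + 96)/(33 + 96) - 1*24205 = 692/129 - 24205 = -3121753/129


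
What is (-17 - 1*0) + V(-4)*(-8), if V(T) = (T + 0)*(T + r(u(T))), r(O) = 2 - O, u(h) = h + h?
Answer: 175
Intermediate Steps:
u(h) = 2*h
V(T) = T*(2 - T) (V(T) = (T + 0)*(T + (2 - 2*T)) = T*(T + (2 - 2*T)) = T*(2 - T))
(-17 - 1*0) + V(-4)*(-8) = (-17 - 1*0) - 4*(2 - 1*(-4))*(-8) = (-17 + 0) - 4*(2 + 4)*(-8) = -17 - 4*6*(-8) = -17 - 24*(-8) = -17 + 192 = 175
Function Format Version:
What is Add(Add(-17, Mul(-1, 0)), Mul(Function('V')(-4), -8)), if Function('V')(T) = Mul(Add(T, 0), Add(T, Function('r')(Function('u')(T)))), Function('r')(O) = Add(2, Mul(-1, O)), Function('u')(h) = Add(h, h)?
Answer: 175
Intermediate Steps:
Function('u')(h) = Mul(2, h)
Function('V')(T) = Mul(T, Add(2, Mul(-1, T))) (Function('V')(T) = Mul(Add(T, 0), Add(T, Add(2, Mul(-1, Mul(2, T))))) = Mul(T, Add(T, Add(2, Mul(-2, T)))) = Mul(T, Add(2, Mul(-1, T))))
Add(Add(-17, Mul(-1, 0)), Mul(Function('V')(-4), -8)) = Add(Add(-17, Mul(-1, 0)), Mul(Mul(-4, Add(2, Mul(-1, -4))), -8)) = Add(Add(-17, 0), Mul(Mul(-4, Add(2, 4)), -8)) = Add(-17, Mul(Mul(-4, 6), -8)) = Add(-17, Mul(-24, -8)) = Add(-17, 192) = 175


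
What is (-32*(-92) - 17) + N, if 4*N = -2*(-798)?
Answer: 3326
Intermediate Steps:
N = 399 (N = (-2*(-798))/4 = (¼)*1596 = 399)
(-32*(-92) - 17) + N = (-32*(-92) - 17) + 399 = (2944 - 17) + 399 = 2927 + 399 = 3326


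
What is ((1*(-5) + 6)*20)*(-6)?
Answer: -120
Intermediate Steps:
((1*(-5) + 6)*20)*(-6) = ((-5 + 6)*20)*(-6) = (1*20)*(-6) = 20*(-6) = -120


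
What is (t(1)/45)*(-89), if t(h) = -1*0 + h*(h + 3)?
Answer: -356/45 ≈ -7.9111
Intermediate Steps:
t(h) = h*(3 + h) (t(h) = 0 + h*(3 + h) = h*(3 + h))
(t(1)/45)*(-89) = ((1*(3 + 1))/45)*(-89) = ((1*4)/45)*(-89) = ((1/45)*4)*(-89) = (4/45)*(-89) = -356/45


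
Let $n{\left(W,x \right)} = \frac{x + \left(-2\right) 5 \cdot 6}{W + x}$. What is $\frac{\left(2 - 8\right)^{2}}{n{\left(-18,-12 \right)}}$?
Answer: $15$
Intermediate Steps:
$n{\left(W,x \right)} = \frac{-60 + x}{W + x}$ ($n{\left(W,x \right)} = \frac{x - 60}{W + x} = \frac{-60 + x}{W + x}$)
$\frac{\left(2 - 8\right)^{2}}{n{\left(-18,-12 \right)}} = \frac{\left(2 - 8\right)^{2}}{\frac{1}{-18 - 12} \left(-60 - 12\right)} = \frac{\left(-6\right)^{2}}{\frac{1}{-30} \left(-72\right)} = \frac{36}{\left(- \frac{1}{30}\right) \left(-72\right)} = \frac{36}{\frac{12}{5}} = 36 \cdot \frac{5}{12} = 15$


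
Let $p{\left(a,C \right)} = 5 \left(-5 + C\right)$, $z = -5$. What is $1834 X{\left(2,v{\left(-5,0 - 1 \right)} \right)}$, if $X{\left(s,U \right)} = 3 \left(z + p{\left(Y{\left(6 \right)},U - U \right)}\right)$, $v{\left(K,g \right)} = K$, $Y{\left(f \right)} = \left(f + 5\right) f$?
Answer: $-165060$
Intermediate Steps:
$Y{\left(f \right)} = f \left(5 + f\right)$ ($Y{\left(f \right)} = \left(5 + f\right) f = f \left(5 + f\right)$)
$p{\left(a,C \right)} = -25 + 5 C$
$X{\left(s,U \right)} = -90$ ($X{\left(s,U \right)} = 3 \left(-5 + \left(-25 + 5 \left(U - U\right)\right)\right) = 3 \left(-5 + \left(-25 + 5 \cdot 0\right)\right) = 3 \left(-5 + \left(-25 + 0\right)\right) = 3 \left(-5 - 25\right) = 3 \left(-30\right) = -90$)
$1834 X{\left(2,v{\left(-5,0 - 1 \right)} \right)} = 1834 \left(-90\right) = -165060$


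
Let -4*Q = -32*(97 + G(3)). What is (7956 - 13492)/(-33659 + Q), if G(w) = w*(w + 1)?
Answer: 5536/32787 ≈ 0.16885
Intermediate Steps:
G(w) = w*(1 + w)
Q = 872 (Q = -(-8)*(97 + 3*(1 + 3)) = -(-8)*(97 + 3*4) = -(-8)*(97 + 12) = -(-8)*109 = -¼*(-3488) = 872)
(7956 - 13492)/(-33659 + Q) = (7956 - 13492)/(-33659 + 872) = -5536/(-32787) = -5536*(-1/32787) = 5536/32787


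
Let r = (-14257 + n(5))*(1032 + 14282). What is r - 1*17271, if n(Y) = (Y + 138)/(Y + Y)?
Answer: -1090649894/5 ≈ -2.1813e+8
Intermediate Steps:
n(Y) = (138 + Y)/(2*Y) (n(Y) = (138 + Y)/((2*Y)) = (138 + Y)*(1/(2*Y)) = (138 + Y)/(2*Y))
r = -1090563539/5 (r = (-14257 + (½)*(138 + 5)/5)*(1032 + 14282) = (-14257 + (½)*(⅕)*143)*15314 = (-14257 + 143/10)*15314 = -142427/10*15314 = -1090563539/5 ≈ -2.1811e+8)
r - 1*17271 = -1090563539/5 - 1*17271 = -1090563539/5 - 17271 = -1090649894/5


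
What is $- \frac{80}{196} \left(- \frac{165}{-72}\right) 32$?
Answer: $- \frac{4400}{147} \approx -29.932$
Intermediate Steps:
$- \frac{80}{196} \left(- \frac{165}{-72}\right) 32 = \left(-80\right) \frac{1}{196} \left(\left(-165\right) \left(- \frac{1}{72}\right)\right) 32 = \left(- \frac{20}{49}\right) \frac{55}{24} \cdot 32 = \left(- \frac{275}{294}\right) 32 = - \frac{4400}{147}$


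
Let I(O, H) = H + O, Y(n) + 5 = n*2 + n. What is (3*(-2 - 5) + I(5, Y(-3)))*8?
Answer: -240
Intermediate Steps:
Y(n) = -5 + 3*n (Y(n) = -5 + (n*2 + n) = -5 + (2*n + n) = -5 + 3*n)
(3*(-2 - 5) + I(5, Y(-3)))*8 = (3*(-2 - 5) + ((-5 + 3*(-3)) + 5))*8 = (3*(-7) + ((-5 - 9) + 5))*8 = (-21 + (-14 + 5))*8 = (-21 - 9)*8 = -30*8 = -240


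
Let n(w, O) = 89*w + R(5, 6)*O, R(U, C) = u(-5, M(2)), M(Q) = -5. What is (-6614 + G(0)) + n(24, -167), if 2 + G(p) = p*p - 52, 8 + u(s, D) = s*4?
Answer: 144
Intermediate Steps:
u(s, D) = -8 + 4*s (u(s, D) = -8 + s*4 = -8 + 4*s)
G(p) = -54 + p² (G(p) = -2 + (p*p - 52) = -2 + (p² - 52) = -2 + (-52 + p²) = -54 + p²)
R(U, C) = -28 (R(U, C) = -8 + 4*(-5) = -8 - 20 = -28)
n(w, O) = -28*O + 89*w (n(w, O) = 89*w - 28*O = -28*O + 89*w)
(-6614 + G(0)) + n(24, -167) = (-6614 + (-54 + 0²)) + (-28*(-167) + 89*24) = (-6614 + (-54 + 0)) + (4676 + 2136) = (-6614 - 54) + 6812 = -6668 + 6812 = 144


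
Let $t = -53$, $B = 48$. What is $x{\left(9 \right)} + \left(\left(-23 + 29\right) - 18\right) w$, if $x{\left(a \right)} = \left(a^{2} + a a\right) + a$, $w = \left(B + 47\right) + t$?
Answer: $-333$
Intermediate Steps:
$w = 42$ ($w = \left(48 + 47\right) - 53 = 95 - 53 = 42$)
$x{\left(a \right)} = a + 2 a^{2}$ ($x{\left(a \right)} = \left(a^{2} + a^{2}\right) + a = 2 a^{2} + a = a + 2 a^{2}$)
$x{\left(9 \right)} + \left(\left(-23 + 29\right) - 18\right) w = 9 \left(1 + 2 \cdot 9\right) + \left(\left(-23 + 29\right) - 18\right) 42 = 9 \left(1 + 18\right) + \left(6 - 18\right) 42 = 9 \cdot 19 - 504 = 171 - 504 = -333$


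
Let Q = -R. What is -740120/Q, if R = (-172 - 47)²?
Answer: 740120/47961 ≈ 15.432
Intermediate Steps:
R = 47961 (R = (-219)² = 47961)
Q = -47961 (Q = -1*47961 = -47961)
-740120/Q = -740120/(-47961) = -740120*(-1/47961) = 740120/47961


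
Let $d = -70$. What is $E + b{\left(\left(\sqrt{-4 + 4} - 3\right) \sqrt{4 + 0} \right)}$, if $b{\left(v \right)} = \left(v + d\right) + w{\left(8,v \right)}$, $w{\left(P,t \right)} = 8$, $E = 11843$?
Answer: $11775$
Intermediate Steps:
$b{\left(v \right)} = -62 + v$ ($b{\left(v \right)} = \left(v - 70\right) + 8 = \left(-70 + v\right) + 8 = -62 + v$)
$E + b{\left(\left(\sqrt{-4 + 4} - 3\right) \sqrt{4 + 0} \right)} = 11843 - \left(62 - \left(\sqrt{-4 + 4} - 3\right) \sqrt{4 + 0}\right) = 11843 - \left(62 - \left(\sqrt{0} - 3\right) \sqrt{4}\right) = 11843 - \left(62 - \left(0 - 3\right) 2\right) = 11843 - 68 = 11775$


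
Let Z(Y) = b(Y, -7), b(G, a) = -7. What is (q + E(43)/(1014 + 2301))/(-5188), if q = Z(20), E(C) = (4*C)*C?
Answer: 15809/17198220 ≈ 0.00091922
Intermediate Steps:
E(C) = 4*C**2
Z(Y) = -7
q = -7
(q + E(43)/(1014 + 2301))/(-5188) = (-7 + (4*43**2)/(1014 + 2301))/(-5188) = (-7 + (4*1849)/3315)*(-1/5188) = (-7 + 7396*(1/3315))*(-1/5188) = (-7 + 7396/3315)*(-1/5188) = -15809/3315*(-1/5188) = 15809/17198220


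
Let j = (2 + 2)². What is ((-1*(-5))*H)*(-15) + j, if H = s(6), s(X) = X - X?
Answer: 16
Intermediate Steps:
s(X) = 0
H = 0
j = 16 (j = 4² = 16)
((-1*(-5))*H)*(-15) + j = (-1*(-5)*0)*(-15) + 16 = (5*0)*(-15) + 16 = 0*(-15) + 16 = 0 + 16 = 16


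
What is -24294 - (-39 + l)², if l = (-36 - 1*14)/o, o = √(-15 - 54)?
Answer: -1778735/69 + 1300*I*√69/23 ≈ -25779.0 + 469.5*I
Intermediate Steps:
o = I*√69 (o = √(-69) = I*√69 ≈ 8.3066*I)
l = 50*I*√69/69 (l = (-36 - 1*14)/((I*√69)) = (-36 - 14)*(-I*√69/69) = -(-50)*I*√69/69 = 50*I*√69/69 ≈ 6.0193*I)
-24294 - (-39 + l)² = -24294 - (-39 + 50*I*√69/69)²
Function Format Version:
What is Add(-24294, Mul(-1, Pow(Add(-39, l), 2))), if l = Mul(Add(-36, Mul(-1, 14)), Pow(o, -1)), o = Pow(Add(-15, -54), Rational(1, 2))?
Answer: Add(Rational(-1778735, 69), Mul(Rational(1300, 23), I, Pow(69, Rational(1, 2)))) ≈ Add(-25779., Mul(469.50, I))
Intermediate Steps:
o = Mul(I, Pow(69, Rational(1, 2))) (o = Pow(-69, Rational(1, 2)) = Mul(I, Pow(69, Rational(1, 2))) ≈ Mul(8.3066, I))
l = Mul(Rational(50, 69), I, Pow(69, Rational(1, 2))) (l = Mul(Add(-36, Mul(-1, 14)), Pow(Mul(I, Pow(69, Rational(1, 2))), -1)) = Mul(Add(-36, -14), Mul(Rational(-1, 69), I, Pow(69, Rational(1, 2)))) = Mul(-50, Mul(Rational(-1, 69), I, Pow(69, Rational(1, 2)))) = Mul(Rational(50, 69), I, Pow(69, Rational(1, 2))) ≈ Mul(6.0193, I))
Add(-24294, Mul(-1, Pow(Add(-39, l), 2))) = Add(-24294, Mul(-1, Pow(Add(-39, Mul(Rational(50, 69), I, Pow(69, Rational(1, 2)))), 2)))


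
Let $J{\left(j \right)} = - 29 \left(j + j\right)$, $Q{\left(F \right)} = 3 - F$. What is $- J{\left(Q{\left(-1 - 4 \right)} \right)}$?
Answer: $464$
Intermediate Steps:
$J{\left(j \right)} = - 58 j$ ($J{\left(j \right)} = - 29 \cdot 2 j = - 58 j$)
$- J{\left(Q{\left(-1 - 4 \right)} \right)} = - \left(-58\right) \left(3 - \left(-1 - 4\right)\right) = - \left(-58\right) \left(3 - -5\right) = - \left(-58\right) \left(3 + 5\right) = - \left(-58\right) 8 = \left(-1\right) \left(-464\right) = 464$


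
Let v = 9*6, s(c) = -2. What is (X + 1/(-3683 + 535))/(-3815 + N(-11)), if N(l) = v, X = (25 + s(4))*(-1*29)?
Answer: 2099717/11839628 ≈ 0.17735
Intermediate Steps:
X = -667 (X = (25 - 2)*(-1*29) = 23*(-29) = -667)
v = 54
N(l) = 54
(X + 1/(-3683 + 535))/(-3815 + N(-11)) = (-667 + 1/(-3683 + 535))/(-3815 + 54) = (-667 + 1/(-3148))/(-3761) = (-667 - 1/3148)*(-1/3761) = -2099717/3148*(-1/3761) = 2099717/11839628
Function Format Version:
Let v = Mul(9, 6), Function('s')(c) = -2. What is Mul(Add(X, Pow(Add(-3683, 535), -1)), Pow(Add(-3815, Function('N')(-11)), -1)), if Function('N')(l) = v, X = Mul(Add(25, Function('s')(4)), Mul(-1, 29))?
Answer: Rational(2099717, 11839628) ≈ 0.17735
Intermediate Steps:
X = -667 (X = Mul(Add(25, -2), Mul(-1, 29)) = Mul(23, -29) = -667)
v = 54
Function('N')(l) = 54
Mul(Add(X, Pow(Add(-3683, 535), -1)), Pow(Add(-3815, Function('N')(-11)), -1)) = Mul(Add(-667, Pow(Add(-3683, 535), -1)), Pow(Add(-3815, 54), -1)) = Mul(Add(-667, Pow(-3148, -1)), Pow(-3761, -1)) = Mul(Add(-667, Rational(-1, 3148)), Rational(-1, 3761)) = Mul(Rational(-2099717, 3148), Rational(-1, 3761)) = Rational(2099717, 11839628)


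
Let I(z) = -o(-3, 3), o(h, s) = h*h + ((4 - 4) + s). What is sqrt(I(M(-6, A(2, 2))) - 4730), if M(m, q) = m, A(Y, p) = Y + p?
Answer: I*sqrt(4742) ≈ 68.862*I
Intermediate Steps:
o(h, s) = s + h**2 (o(h, s) = h**2 + (0 + s) = h**2 + s = s + h**2)
I(z) = -12 (I(z) = -(3 + (-3)**2) = -(3 + 9) = -1*12 = -12)
sqrt(I(M(-6, A(2, 2))) - 4730) = sqrt(-12 - 4730) = sqrt(-4742) = I*sqrt(4742)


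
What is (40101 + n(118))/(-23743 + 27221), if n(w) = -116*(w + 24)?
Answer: 23629/3478 ≈ 6.7938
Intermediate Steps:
n(w) = -2784 - 116*w (n(w) = -116*(24 + w) = -2784 - 116*w)
(40101 + n(118))/(-23743 + 27221) = (40101 + (-2784 - 116*118))/(-23743 + 27221) = (40101 + (-2784 - 13688))/3478 = (40101 - 16472)*(1/3478) = 23629*(1/3478) = 23629/3478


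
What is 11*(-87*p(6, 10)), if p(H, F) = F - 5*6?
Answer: 19140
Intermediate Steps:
p(H, F) = -30 + F (p(H, F) = F - 30 = -30 + F)
11*(-87*p(6, 10)) = 11*(-87*(-30 + 10)) = 11*(-87*(-20)) = 11*1740 = 19140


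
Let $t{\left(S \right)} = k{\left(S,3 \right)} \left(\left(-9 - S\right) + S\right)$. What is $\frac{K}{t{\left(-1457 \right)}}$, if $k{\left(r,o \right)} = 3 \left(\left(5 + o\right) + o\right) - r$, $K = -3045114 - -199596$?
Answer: $\frac{474253}{2235} \approx 212.19$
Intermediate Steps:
$K = -2845518$ ($K = -3045114 + 199596 = -2845518$)
$k{\left(r,o \right)} = 15 - r + 6 o$ ($k{\left(r,o \right)} = 3 \left(5 + 2 o\right) - r = \left(15 + 6 o\right) - r = 15 - r + 6 o$)
$t{\left(S \right)} = -297 + 9 S$ ($t{\left(S \right)} = \left(15 - S + 6 \cdot 3\right) \left(\left(-9 - S\right) + S\right) = \left(15 - S + 18\right) \left(-9\right) = \left(33 - S\right) \left(-9\right) = -297 + 9 S$)
$\frac{K}{t{\left(-1457 \right)}} = - \frac{2845518}{-297 + 9 \left(-1457\right)} = - \frac{2845518}{-297 - 13113} = - \frac{2845518}{-13410} = \left(-2845518\right) \left(- \frac{1}{13410}\right) = \frac{474253}{2235}$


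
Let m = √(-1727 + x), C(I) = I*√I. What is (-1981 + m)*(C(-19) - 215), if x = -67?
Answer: (215 + 19*I*√19)*(1981 - I*√1794) ≈ 4.2942e+5 + 1.5496e+5*I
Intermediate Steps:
C(I) = I^(3/2)
m = I*√1794 (m = √(-1727 - 67) = √(-1794) = I*√1794 ≈ 42.356*I)
(-1981 + m)*(C(-19) - 215) = (-1981 + I*√1794)*((-19)^(3/2) - 215) = (-1981 + I*√1794)*(-19*I*√19 - 215) = (-1981 + I*√1794)*(-215 - 19*I*√19)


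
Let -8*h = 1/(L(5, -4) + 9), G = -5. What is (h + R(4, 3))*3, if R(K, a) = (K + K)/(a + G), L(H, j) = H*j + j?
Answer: -479/40 ≈ -11.975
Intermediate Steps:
L(H, j) = j + H*j
R(K, a) = 2*K/(-5 + a) (R(K, a) = (K + K)/(a - 5) = (2*K)/(-5 + a) = 2*K/(-5 + a))
h = 1/120 (h = -1/(8*(-4*(1 + 5) + 9)) = -1/(8*(-4*6 + 9)) = -1/(8*(-24 + 9)) = -1/8/(-15) = -1/8*(-1/15) = 1/120 ≈ 0.0083333)
(h + R(4, 3))*3 = (1/120 + 2*4/(-5 + 3))*3 = (1/120 + 2*4/(-2))*3 = (1/120 + 2*4*(-1/2))*3 = (1/120 - 4)*3 = -479/120*3 = -479/40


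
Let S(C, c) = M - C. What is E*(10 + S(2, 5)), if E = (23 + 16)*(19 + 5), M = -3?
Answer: 4680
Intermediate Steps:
S(C, c) = -3 - C
E = 936 (E = 39*24 = 936)
E*(10 + S(2, 5)) = 936*(10 + (-3 - 1*2)) = 936*(10 + (-3 - 2)) = 936*(10 - 5) = 936*5 = 4680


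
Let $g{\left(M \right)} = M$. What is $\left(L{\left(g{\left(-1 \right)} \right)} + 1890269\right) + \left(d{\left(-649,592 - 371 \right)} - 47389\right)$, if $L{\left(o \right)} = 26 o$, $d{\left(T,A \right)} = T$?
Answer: $1842205$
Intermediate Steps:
$\left(L{\left(g{\left(-1 \right)} \right)} + 1890269\right) + \left(d{\left(-649,592 - 371 \right)} - 47389\right) = \left(26 \left(-1\right) + 1890269\right) - 48038 = \left(-26 + 1890269\right) - 48038 = 1890243 - 48038 = 1842205$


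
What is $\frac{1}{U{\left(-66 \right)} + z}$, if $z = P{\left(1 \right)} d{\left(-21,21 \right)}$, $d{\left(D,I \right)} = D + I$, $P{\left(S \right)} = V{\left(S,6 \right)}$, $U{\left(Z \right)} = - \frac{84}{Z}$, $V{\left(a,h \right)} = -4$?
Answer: $\frac{11}{14} \approx 0.78571$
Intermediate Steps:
$P{\left(S \right)} = -4$
$z = 0$ ($z = - 4 \left(-21 + 21\right) = \left(-4\right) 0 = 0$)
$\frac{1}{U{\left(-66 \right)} + z} = \frac{1}{- \frac{84}{-66} + 0} = \frac{1}{\left(-84\right) \left(- \frac{1}{66}\right) + 0} = \frac{1}{\frac{14}{11} + 0} = \frac{1}{\frac{14}{11}} = \frac{11}{14}$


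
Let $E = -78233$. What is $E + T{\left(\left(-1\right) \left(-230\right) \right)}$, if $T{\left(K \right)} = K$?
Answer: $-78003$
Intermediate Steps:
$E + T{\left(\left(-1\right) \left(-230\right) \right)} = -78233 - -230 = -78233 + 230 = -78003$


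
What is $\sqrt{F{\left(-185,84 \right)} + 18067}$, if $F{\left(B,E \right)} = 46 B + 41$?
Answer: $\sqrt{9598} \approx 97.969$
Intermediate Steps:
$F{\left(B,E \right)} = 41 + 46 B$
$\sqrt{F{\left(-185,84 \right)} + 18067} = \sqrt{\left(41 + 46 \left(-185\right)\right) + 18067} = \sqrt{\left(41 - 8510\right) + 18067} = \sqrt{-8469 + 18067} = \sqrt{9598}$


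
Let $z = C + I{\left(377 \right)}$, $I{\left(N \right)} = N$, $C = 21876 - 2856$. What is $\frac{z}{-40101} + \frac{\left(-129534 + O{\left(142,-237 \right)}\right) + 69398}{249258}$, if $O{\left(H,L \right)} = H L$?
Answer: $- \frac{1432655036}{1665915843} \approx -0.85998$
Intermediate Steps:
$C = 19020$ ($C = 21876 - 2856 = 19020$)
$z = 19397$ ($z = 19020 + 377 = 19397$)
$\frac{z}{-40101} + \frac{\left(-129534 + O{\left(142,-237 \right)}\right) + 69398}{249258} = \frac{19397}{-40101} + \frac{\left(-129534 + 142 \left(-237\right)\right) + 69398}{249258} = 19397 \left(- \frac{1}{40101}\right) + \left(\left(-129534 - 33654\right) + 69398\right) \frac{1}{249258} = - \frac{19397}{40101} + \left(-163188 + 69398\right) \frac{1}{249258} = - \frac{19397}{40101} - \frac{46895}{124629} = - \frac{1432655036}{1665915843}$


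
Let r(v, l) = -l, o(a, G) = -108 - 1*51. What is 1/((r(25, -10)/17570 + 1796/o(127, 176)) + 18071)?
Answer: 279363/5045213360 ≈ 5.5372e-5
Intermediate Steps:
o(a, G) = -159 (o(a, G) = -108 - 51 = -159)
1/((r(25, -10)/17570 + 1796/o(127, 176)) + 18071) = 1/((-1*(-10)/17570 + 1796/(-159)) + 18071) = 1/((10*(1/17570) + 1796*(-1/159)) + 18071) = 1/((1/1757 - 1796/159) + 18071) = 1/(-3155413/279363 + 18071) = 1/(5045213360/279363) = 279363/5045213360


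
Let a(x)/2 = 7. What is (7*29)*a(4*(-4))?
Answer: 2842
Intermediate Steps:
a(x) = 14 (a(x) = 2*7 = 14)
(7*29)*a(4*(-4)) = (7*29)*14 = 203*14 = 2842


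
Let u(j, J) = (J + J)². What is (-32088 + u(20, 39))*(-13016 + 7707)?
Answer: 138055236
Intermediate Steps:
u(j, J) = 4*J² (u(j, J) = (2*J)² = 4*J²)
(-32088 + u(20, 39))*(-13016 + 7707) = (-32088 + 4*39²)*(-13016 + 7707) = (-32088 + 4*1521)*(-5309) = (-32088 + 6084)*(-5309) = -26004*(-5309) = 138055236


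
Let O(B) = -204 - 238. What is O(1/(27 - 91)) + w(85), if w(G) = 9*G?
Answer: 323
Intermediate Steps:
O(B) = -442
O(1/(27 - 91)) + w(85) = -442 + 9*85 = -442 + 765 = 323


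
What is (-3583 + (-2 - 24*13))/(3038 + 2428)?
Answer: -1299/1822 ≈ -0.71295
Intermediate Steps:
(-3583 + (-2 - 24*13))/(3038 + 2428) = (-3583 + (-2 - 312))/5466 = (-3583 - 314)*(1/5466) = -3897*1/5466 = -1299/1822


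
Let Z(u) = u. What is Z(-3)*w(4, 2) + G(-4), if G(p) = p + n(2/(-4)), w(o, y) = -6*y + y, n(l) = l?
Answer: 51/2 ≈ 25.500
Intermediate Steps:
w(o, y) = -5*y
G(p) = -½ + p (G(p) = p + 2/(-4) = p + 2*(-¼) = p - ½ = -½ + p)
Z(-3)*w(4, 2) + G(-4) = -(-15)*2 + (-½ - 4) = -3*(-10) - 9/2 = 30 - 9/2 = 51/2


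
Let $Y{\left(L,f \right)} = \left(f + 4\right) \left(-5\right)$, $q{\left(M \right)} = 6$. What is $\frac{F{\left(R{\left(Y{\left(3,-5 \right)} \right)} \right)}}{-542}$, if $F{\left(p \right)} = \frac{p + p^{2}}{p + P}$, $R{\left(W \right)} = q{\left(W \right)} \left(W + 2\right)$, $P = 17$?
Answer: $- \frac{903}{15989} \approx -0.056476$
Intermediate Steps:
$Y{\left(L,f \right)} = -20 - 5 f$ ($Y{\left(L,f \right)} = \left(4 + f\right) \left(-5\right) = -20 - 5 f$)
$R{\left(W \right)} = 12 + 6 W$ ($R{\left(W \right)} = 6 \left(W + 2\right) = 6 \left(2 + W\right) = 12 + 6 W$)
$F{\left(p \right)} = \frac{p + p^{2}}{17 + p}$ ($F{\left(p \right)} = \frac{p + p^{2}}{p + 17} = \frac{p + p^{2}}{17 + p}$)
$\frac{F{\left(R{\left(Y{\left(3,-5 \right)} \right)} \right)}}{-542} = \frac{\left(12 + 6 \left(-20 - -25\right)\right) \frac{1}{17 + \left(12 + 6 \left(-20 - -25\right)\right)} \left(1 + \left(12 + 6 \left(-20 - -25\right)\right)\right)}{-542} = \frac{\left(12 + 6 \left(-20 + 25\right)\right) \left(1 + \left(12 + 6 \left(-20 + 25\right)\right)\right)}{17 + \left(12 + 6 \left(-20 + 25\right)\right)} \left(- \frac{1}{542}\right) = \frac{\left(12 + 6 \cdot 5\right) \left(1 + \left(12 + 6 \cdot 5\right)\right)}{17 + \left(12 + 6 \cdot 5\right)} \left(- \frac{1}{542}\right) = \frac{\left(12 + 30\right) \left(1 + \left(12 + 30\right)\right)}{17 + \left(12 + 30\right)} \left(- \frac{1}{542}\right) = \frac{42 \left(1 + 42\right)}{17 + 42} \left(- \frac{1}{542}\right) = 42 \cdot \frac{1}{59} \cdot 43 \left(- \frac{1}{542}\right) = \frac{1806}{59} \left(- \frac{1}{542}\right) = - \frac{903}{15989}$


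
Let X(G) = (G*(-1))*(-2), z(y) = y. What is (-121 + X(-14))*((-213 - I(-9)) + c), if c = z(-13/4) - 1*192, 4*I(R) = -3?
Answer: 121435/2 ≈ 60718.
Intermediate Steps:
I(R) = -¾ (I(R) = (¼)*(-3) = -¾)
X(G) = 2*G (X(G) = -G*(-2) = 2*G)
c = -781/4 (c = -13/4 - 1*192 = -13*¼ - 192 = -13/4 - 192 = -781/4 ≈ -195.25)
(-121 + X(-14))*((-213 - I(-9)) + c) = (-121 + 2*(-14))*((-213 - 1*(-¾)) - 781/4) = (-121 - 28)*((-213 + ¾) - 781/4) = -149*(-849/4 - 781/4) = -149*(-815/2) = 121435/2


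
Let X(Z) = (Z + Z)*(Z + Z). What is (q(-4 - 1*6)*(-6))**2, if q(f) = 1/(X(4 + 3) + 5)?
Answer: 4/4489 ≈ 0.00089107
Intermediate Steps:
X(Z) = 4*Z**2 (X(Z) = (2*Z)*(2*Z) = 4*Z**2)
q(f) = 1/201 (q(f) = 1/(4*(4 + 3)**2 + 5) = 1/(4*7**2 + 5) = 1/(4*49 + 5) = 1/(196 + 5) = 1/201)
(q(-4 - 1*6)*(-6))**2 = ((1/201)*(-6))**2 = (-2/67)**2 = 4/4489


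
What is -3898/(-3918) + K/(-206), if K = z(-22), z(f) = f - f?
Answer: 1949/1959 ≈ 0.99489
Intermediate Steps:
z(f) = 0
K = 0
-3898/(-3918) + K/(-206) = -3898/(-3918) + 0/(-206) = -3898*(-1/3918) + 0*(-1/206) = 1949/1959 + 0 = 1949/1959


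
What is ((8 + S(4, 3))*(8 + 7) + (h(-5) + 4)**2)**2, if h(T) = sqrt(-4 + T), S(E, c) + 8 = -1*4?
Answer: 2233 - 2544*I ≈ 2233.0 - 2544.0*I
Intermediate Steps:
S(E, c) = -12 (S(E, c) = -8 - 1*4 = -8 - 4 = -12)
((8 + S(4, 3))*(8 + 7) + (h(-5) + 4)**2)**2 = ((8 - 12)*(8 + 7) + (sqrt(-4 - 5) + 4)**2)**2 = (-4*15 + (sqrt(-9) + 4)**2)**2 = (-60 + (3*I + 4)**2)**2 = (-60 + (4 + 3*I)**2)**2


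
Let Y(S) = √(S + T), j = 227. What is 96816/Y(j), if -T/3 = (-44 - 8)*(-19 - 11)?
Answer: -96816*I*√4453/4453 ≈ -1450.8*I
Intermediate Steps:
T = -4680 (T = -3*(-44 - 8)*(-19 - 11) = -(-156)*(-30) = -3*1560 = -4680)
Y(S) = √(-4680 + S) (Y(S) = √(S - 4680) = √(-4680 + S))
96816/Y(j) = 96816/(√(-4680 + 227)) = 96816/(√(-4453)) = 96816/((I*√4453)) = 96816*(-I*√4453/4453) = -96816*I*√4453/4453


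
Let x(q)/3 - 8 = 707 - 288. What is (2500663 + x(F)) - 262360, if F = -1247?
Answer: 2239584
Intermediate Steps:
x(q) = 1281 (x(q) = 24 + 3*(707 - 288) = 24 + 3*419 = 24 + 1257 = 1281)
(2500663 + x(F)) - 262360 = (2500663 + 1281) - 262360 = 2501944 - 262360 = 2239584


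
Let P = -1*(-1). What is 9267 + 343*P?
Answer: 9610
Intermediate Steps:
P = 1
9267 + 343*P = 9267 + 343*1 = 9267 + 343 = 9610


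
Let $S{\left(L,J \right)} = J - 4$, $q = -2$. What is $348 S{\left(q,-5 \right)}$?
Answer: $-3132$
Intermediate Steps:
$S{\left(L,J \right)} = -4 + J$
$348 S{\left(q,-5 \right)} = 348 \left(-4 - 5\right) = 348 \left(-9\right) = -3132$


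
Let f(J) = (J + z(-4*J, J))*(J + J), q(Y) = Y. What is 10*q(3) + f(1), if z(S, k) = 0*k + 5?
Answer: 42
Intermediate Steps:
z(S, k) = 5 (z(S, k) = 0 + 5 = 5)
f(J) = 2*J*(5 + J) (f(J) = (J + 5)*(J + J) = (5 + J)*(2*J) = 2*J*(5 + J))
10*q(3) + f(1) = 10*3 + 2*1*(5 + 1) = 30 + 2*1*6 = 30 + 12 = 42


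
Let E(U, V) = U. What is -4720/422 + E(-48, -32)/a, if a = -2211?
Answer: -1735944/155507 ≈ -11.163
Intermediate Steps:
-4720/422 + E(-48, -32)/a = -4720/422 - 48/(-2211) = -4720*1/422 - 48*(-1/2211) = -2360/211 + 16/737 = -1735944/155507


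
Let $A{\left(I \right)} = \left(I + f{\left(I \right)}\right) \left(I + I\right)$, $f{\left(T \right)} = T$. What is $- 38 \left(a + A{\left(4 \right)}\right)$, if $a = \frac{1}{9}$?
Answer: $- \frac{21926}{9} \approx -2436.2$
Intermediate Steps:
$a = \frac{1}{9} \approx 0.11111$
$A{\left(I \right)} = 4 I^{2}$ ($A{\left(I \right)} = \left(I + I\right) \left(I + I\right) = 2 I 2 I = 4 I^{2}$)
$- 38 \left(a + A{\left(4 \right)}\right) = - 38 \left(\frac{1}{9} + 4 \cdot 4^{2}\right) = - 38 \left(\frac{1}{9} + 4 \cdot 16\right) = - 38 \left(\frac{1}{9} + 64\right) = \left(-38\right) \frac{577}{9} = - \frac{21926}{9}$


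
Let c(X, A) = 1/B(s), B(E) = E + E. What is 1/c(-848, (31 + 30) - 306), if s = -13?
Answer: -26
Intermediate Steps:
B(E) = 2*E
c(X, A) = -1/26 (c(X, A) = 1/(2*(-13)) = 1/(-26) = -1/26)
1/c(-848, (31 + 30) - 306) = 1/(-1/26) = -26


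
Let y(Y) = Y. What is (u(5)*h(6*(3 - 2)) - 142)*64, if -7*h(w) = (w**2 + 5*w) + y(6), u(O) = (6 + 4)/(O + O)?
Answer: -68224/7 ≈ -9746.3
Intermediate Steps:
u(O) = 5/O (u(O) = 10/((2*O)) = 10*(1/(2*O)) = 5/O)
h(w) = -6/7 - 5*w/7 - w**2/7 (h(w) = -((w**2 + 5*w) + 6)/7 = -(6 + w**2 + 5*w)/7 = -6/7 - 5*w/7 - w**2/7)
(u(5)*h(6*(3 - 2)) - 142)*64 = ((5/5)*(-6/7 - 30*(3 - 2)/7 - 36*(3 - 2)**2/7) - 142)*64 = ((5*(1/5))*(-6/7 - 30/7 - (6*1)**2/7) - 142)*64 = (1*(-6/7 - 5/7*6 - 1/7*6**2) - 142)*64 = (1*(-6/7 - 30/7 - 1/7*36) - 142)*64 = (1*(-6/7 - 30/7 - 36/7) - 142)*64 = (1*(-72/7) - 142)*64 = (-72/7 - 142)*64 = -1066/7*64 = -68224/7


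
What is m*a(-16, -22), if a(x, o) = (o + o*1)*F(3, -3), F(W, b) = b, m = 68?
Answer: 8976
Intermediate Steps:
a(x, o) = -6*o (a(x, o) = (o + o*1)*(-3) = (o + o)*(-3) = (2*o)*(-3) = -6*o)
m*a(-16, -22) = 68*(-6*(-22)) = 68*132 = 8976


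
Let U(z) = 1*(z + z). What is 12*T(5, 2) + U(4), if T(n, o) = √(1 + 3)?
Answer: 32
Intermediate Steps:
T(n, o) = 2 (T(n, o) = √4 = 2)
U(z) = 2*z (U(z) = 1*(2*z) = 2*z)
12*T(5, 2) + U(4) = 12*2 + 2*4 = 24 + 8 = 32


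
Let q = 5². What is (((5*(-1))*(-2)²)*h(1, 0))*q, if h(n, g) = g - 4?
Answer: 2000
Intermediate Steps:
h(n, g) = -4 + g
q = 25
(((5*(-1))*(-2)²)*h(1, 0))*q = (((5*(-1))*(-2)²)*(-4 + 0))*25 = (-5*4*(-4))*25 = -20*(-4)*25 = 80*25 = 2000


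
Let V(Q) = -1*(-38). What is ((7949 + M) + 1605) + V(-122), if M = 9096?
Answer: 18688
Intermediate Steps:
V(Q) = 38
((7949 + M) + 1605) + V(-122) = ((7949 + 9096) + 1605) + 38 = (17045 + 1605) + 38 = 18650 + 38 = 18688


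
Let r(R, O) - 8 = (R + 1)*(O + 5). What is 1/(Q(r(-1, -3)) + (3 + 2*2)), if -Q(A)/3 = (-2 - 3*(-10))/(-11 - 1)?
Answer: 1/14 ≈ 0.071429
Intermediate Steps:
r(R, O) = 8 + (1 + R)*(5 + O) (r(R, O) = 8 + (R + 1)*(O + 5) = 8 + (1 + R)*(5 + O))
Q(A) = 7 (Q(A) = -3*(-2 - 3*(-10))/(-11 - 1) = -3*(-2 + 30)/(-12) = -84*(-1)/12 = -3*(-7/3) = 7)
1/(Q(r(-1, -3)) + (3 + 2*2)) = 1/(7 + (3 + 2*2)) = 1/(7 + (3 + 4)) = 1/(7 + 7) = 1/14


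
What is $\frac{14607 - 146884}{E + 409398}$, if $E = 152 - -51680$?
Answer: $- \frac{132277}{461230} \approx -0.28679$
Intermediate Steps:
$E = 51832$ ($E = 152 + 51680 = 51832$)
$\frac{14607 - 146884}{E + 409398} = \frac{14607 - 146884}{51832 + 409398} = - \frac{132277}{461230}$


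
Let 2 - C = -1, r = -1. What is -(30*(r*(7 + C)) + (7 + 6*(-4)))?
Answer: 317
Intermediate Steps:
C = 3 (C = 2 - 1*(-1) = 2 + 1 = 3)
-(30*(r*(7 + C)) + (7 + 6*(-4))) = -(30*(-(7 + 3)) + (7 + 6*(-4))) = -(30*(-1*10) + (7 - 24)) = -(30*(-10) - 17) = -(-300 - 17) = -1*(-317) = 317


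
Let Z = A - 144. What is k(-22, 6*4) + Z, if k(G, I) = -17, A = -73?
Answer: -234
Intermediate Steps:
Z = -217 (Z = -73 - 144 = -217)
k(-22, 6*4) + Z = -17 - 217 = -234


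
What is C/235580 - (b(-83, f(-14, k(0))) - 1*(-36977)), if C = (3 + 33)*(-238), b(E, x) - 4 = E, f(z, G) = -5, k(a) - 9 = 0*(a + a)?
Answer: -2173109852/58895 ≈ -36898.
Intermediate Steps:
k(a) = 9 (k(a) = 9 + 0*(a + a) = 9 + 0*(2*a) = 9 + 0 = 9)
b(E, x) = 4 + E
C = -8568 (C = 36*(-238) = -8568)
C/235580 - (b(-83, f(-14, k(0))) - 1*(-36977)) = -8568/235580 - ((4 - 83) - 1*(-36977)) = -8568*1/235580 - (-79 + 36977) = -2142/58895 - 1*36898 = -2142/58895 - 36898 = -2173109852/58895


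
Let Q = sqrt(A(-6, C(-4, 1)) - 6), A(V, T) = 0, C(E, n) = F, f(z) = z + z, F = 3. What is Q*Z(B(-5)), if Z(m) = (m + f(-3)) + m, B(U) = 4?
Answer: 2*I*sqrt(6) ≈ 4.899*I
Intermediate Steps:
f(z) = 2*z
C(E, n) = 3
Q = I*sqrt(6) (Q = sqrt(0 - 6) = sqrt(-6) = I*sqrt(6) ≈ 2.4495*I)
Z(m) = -6 + 2*m (Z(m) = (m + 2*(-3)) + m = (m - 6) + m = (-6 + m) + m = -6 + 2*m)
Q*Z(B(-5)) = (I*sqrt(6))*(-6 + 2*4) = (I*sqrt(6))*(-6 + 8) = (I*sqrt(6))*2 = 2*I*sqrt(6)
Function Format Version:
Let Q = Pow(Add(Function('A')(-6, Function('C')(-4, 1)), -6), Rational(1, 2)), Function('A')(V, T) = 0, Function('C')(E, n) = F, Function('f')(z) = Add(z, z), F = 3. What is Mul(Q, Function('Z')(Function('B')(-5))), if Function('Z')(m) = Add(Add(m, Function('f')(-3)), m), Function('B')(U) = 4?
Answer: Mul(2, I, Pow(6, Rational(1, 2))) ≈ Mul(4.8990, I)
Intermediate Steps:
Function('f')(z) = Mul(2, z)
Function('C')(E, n) = 3
Q = Mul(I, Pow(6, Rational(1, 2))) (Q = Pow(Add(0, -6), Rational(1, 2)) = Pow(-6, Rational(1, 2)) = Mul(I, Pow(6, Rational(1, 2))) ≈ Mul(2.4495, I))
Function('Z')(m) = Add(-6, Mul(2, m)) (Function('Z')(m) = Add(Add(m, Mul(2, -3)), m) = Add(Add(m, -6), m) = Add(Add(-6, m), m) = Add(-6, Mul(2, m)))
Mul(Q, Function('Z')(Function('B')(-5))) = Mul(Mul(I, Pow(6, Rational(1, 2))), Add(-6, Mul(2, 4))) = Mul(Mul(I, Pow(6, Rational(1, 2))), Add(-6, 8)) = Mul(Mul(I, Pow(6, Rational(1, 2))), 2) = Mul(2, I, Pow(6, Rational(1, 2)))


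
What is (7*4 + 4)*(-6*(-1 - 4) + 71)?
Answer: 3232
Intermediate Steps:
(7*4 + 4)*(-6*(-1 - 4) + 71) = (28 + 4)*(-6*(-5) + 71) = 32*(30 + 71) = 32*101 = 3232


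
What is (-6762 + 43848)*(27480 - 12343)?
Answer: 561370782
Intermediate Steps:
(-6762 + 43848)*(27480 - 12343) = 37086*15137 = 561370782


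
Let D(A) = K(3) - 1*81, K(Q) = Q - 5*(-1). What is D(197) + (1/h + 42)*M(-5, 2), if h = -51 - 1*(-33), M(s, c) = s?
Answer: -5089/18 ≈ -282.72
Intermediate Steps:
h = -18 (h = -51 + 33 = -18)
K(Q) = 5 + Q (K(Q) = Q + 5 = 5 + Q)
D(A) = -73 (D(A) = (5 + 3) - 1*81 = 8 - 81 = -73)
D(197) + (1/h + 42)*M(-5, 2) = -73 + (1/(-18) + 42)*(-5) = -73 + (-1/18 + 42)*(-5) = -73 + (755/18)*(-5) = -73 - 3775/18 = -5089/18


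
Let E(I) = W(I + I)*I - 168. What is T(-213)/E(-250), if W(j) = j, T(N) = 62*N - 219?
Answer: -13425/124832 ≈ -0.10754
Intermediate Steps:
T(N) = -219 + 62*N
E(I) = -168 + 2*I**2 (E(I) = (I + I)*I - 168 = (2*I)*I - 168 = 2*I**2 - 168 = -168 + 2*I**2)
T(-213)/E(-250) = (-219 + 62*(-213))/(-168 + 2*(-250)**2) = (-219 - 13206)/(-168 + 2*62500) = -13425/(-168 + 125000) = -13425/124832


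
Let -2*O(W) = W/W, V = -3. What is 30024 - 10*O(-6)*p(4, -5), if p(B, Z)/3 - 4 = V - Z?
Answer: 30114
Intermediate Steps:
O(W) = -1/2 (O(W) = -W/(2*W) = -1/2*1 = -1/2)
p(B, Z) = 3 - 3*Z (p(B, Z) = 12 + 3*(-3 - Z) = 12 + (-9 - 3*Z) = 3 - 3*Z)
30024 - 10*O(-6)*p(4, -5) = 30024 - 10*(-1/2)*(3 - 3*(-5)) = 30024 - (-5)*(3 + 15) = 30024 - (-5)*18 = 30024 - 1*(-90) = 30024 + 90 = 30114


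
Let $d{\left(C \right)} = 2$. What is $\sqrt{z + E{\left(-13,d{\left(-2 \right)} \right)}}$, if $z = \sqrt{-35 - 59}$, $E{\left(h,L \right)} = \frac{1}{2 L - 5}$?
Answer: $\sqrt{-1 + i \sqrt{94}} \approx 2.0913 + 2.3181 i$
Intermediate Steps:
$E{\left(h,L \right)} = \frac{1}{-5 + 2 L}$
$z = i \sqrt{94}$ ($z = \sqrt{-94} = i \sqrt{94} \approx 9.6954 i$)
$\sqrt{z + E{\left(-13,d{\left(-2 \right)} \right)}} = \sqrt{i \sqrt{94} + \frac{1}{-5 + 2 \cdot 2}} = \sqrt{i \sqrt{94} + \frac{1}{-5 + 4}} = \sqrt{i \sqrt{94} + \frac{1}{-1}} = \sqrt{i \sqrt{94} - 1} = \sqrt{-1 + i \sqrt{94}}$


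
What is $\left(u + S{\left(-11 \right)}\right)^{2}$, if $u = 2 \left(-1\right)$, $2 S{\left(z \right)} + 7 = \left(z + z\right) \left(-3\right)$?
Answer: $\frac{3025}{4} \approx 756.25$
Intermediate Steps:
$S{\left(z \right)} = - \frac{7}{2} - 3 z$ ($S{\left(z \right)} = - \frac{7}{2} + \frac{\left(z + z\right) \left(-3\right)}{2} = - \frac{7}{2} + \frac{2 z \left(-3\right)}{2} = - \frac{7}{2} + \frac{\left(-6\right) z}{2} = - \frac{7}{2} - 3 z$)
$u = -2$
$\left(u + S{\left(-11 \right)}\right)^{2} = \left(-2 - - \frac{59}{2}\right)^{2} = \left(-2 + \left(- \frac{7}{2} + 33\right)\right)^{2} = \left(-2 + \frac{59}{2}\right)^{2} = \left(\frac{55}{2}\right)^{2} = \frac{3025}{4}$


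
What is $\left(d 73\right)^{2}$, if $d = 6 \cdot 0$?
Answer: $0$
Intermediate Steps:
$d = 0$
$\left(d 73\right)^{2} = \left(0 \cdot 73\right)^{2} = 0^{2} = 0$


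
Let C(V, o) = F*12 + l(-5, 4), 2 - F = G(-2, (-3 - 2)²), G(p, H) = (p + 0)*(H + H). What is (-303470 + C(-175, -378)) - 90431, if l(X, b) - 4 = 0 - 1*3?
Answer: -392676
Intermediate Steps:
l(X, b) = 1 (l(X, b) = 4 + (0 - 1*3) = 4 + (0 - 3) = 4 - 3 = 1)
G(p, H) = 2*H*p (G(p, H) = p*(2*H) = 2*H*p)
F = 102 (F = 2 - 2*(-3 - 2)²*(-2) = 2 - 2*(-5)²*(-2) = 2 - 2*25*(-2) = 2 - 1*(-100) = 2 + 100 = 102)
C(V, o) = 1225 (C(V, o) = 102*12 + 1 = 1224 + 1 = 1225)
(-303470 + C(-175, -378)) - 90431 = (-303470 + 1225) - 90431 = -302245 - 90431 = -392676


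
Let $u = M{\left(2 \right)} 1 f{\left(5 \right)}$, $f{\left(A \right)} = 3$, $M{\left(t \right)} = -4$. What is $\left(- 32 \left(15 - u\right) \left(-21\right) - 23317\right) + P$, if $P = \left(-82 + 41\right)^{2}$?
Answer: $-3492$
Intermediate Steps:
$u = -12$ ($u = \left(-4\right) 1 \cdot 3 = \left(-4\right) 3 = -12$)
$P = 1681$ ($P = \left(-41\right)^{2} = 1681$)
$\left(- 32 \left(15 - u\right) \left(-21\right) - 23317\right) + P = \left(- 32 \left(15 - -12\right) \left(-21\right) - 23317\right) + 1681 = \left(- 32 \left(15 + 12\right) \left(-21\right) - 23317\right) + 1681 = \left(\left(-32\right) 27 \left(-21\right) - 23317\right) + 1681 = \left(\left(-864\right) \left(-21\right) - 23317\right) + 1681 = \left(18144 - 23317\right) + 1681 = -5173 + 1681 = -3492$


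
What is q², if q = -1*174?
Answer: 30276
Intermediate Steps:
q = -174
q² = (-174)² = 30276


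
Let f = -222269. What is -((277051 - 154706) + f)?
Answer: 99924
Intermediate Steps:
-((277051 - 154706) + f) = -((277051 - 154706) - 222269) = -(122345 - 222269) = -1*(-99924) = 99924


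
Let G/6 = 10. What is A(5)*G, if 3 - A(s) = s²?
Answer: -1320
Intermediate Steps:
G = 60 (G = 6*10 = 60)
A(s) = 3 - s²
A(5)*G = (3 - 1*5²)*60 = (3 - 1*25)*60 = (3 - 25)*60 = -22*60 = -1320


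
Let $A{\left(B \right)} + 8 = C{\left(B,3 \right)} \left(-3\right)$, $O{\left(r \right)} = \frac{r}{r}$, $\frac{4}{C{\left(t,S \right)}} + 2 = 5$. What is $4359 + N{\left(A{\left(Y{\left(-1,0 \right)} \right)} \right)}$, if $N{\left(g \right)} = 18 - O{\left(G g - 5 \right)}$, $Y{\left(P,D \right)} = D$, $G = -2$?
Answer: $4376$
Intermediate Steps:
$C{\left(t,S \right)} = \frac{4}{3}$ ($C{\left(t,S \right)} = \frac{4}{-2 + 5} = \frac{4}{3}$)
$O{\left(r \right)} = 1$
$A{\left(B \right)} = -12$ ($A{\left(B \right)} = -8 + \frac{4}{3} \left(-3\right) = -8 - 4 = -12$)
$N{\left(g \right)} = 17$ ($N{\left(g \right)} = 18 - 1 = 17$)
$4359 + N{\left(A{\left(Y{\left(-1,0 \right)} \right)} \right)} = 4359 + 17 = 4376$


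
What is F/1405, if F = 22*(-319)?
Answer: -7018/1405 ≈ -4.9950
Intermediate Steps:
F = -7018
F/1405 = -7018/1405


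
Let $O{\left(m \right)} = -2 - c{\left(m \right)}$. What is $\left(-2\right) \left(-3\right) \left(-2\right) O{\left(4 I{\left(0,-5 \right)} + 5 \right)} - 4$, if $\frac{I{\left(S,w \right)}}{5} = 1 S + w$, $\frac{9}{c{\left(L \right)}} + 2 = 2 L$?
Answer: $\frac{311}{16} \approx 19.438$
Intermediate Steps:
$c{\left(L \right)} = \frac{9}{-2 + 2 L}$
$I{\left(S,w \right)} = 5 S + 5 w$ ($I{\left(S,w \right)} = 5 \left(1 S + w\right) = 5 \left(S + w\right) = 5 S + 5 w$)
$O{\left(m \right)} = -2 - \frac{9}{2 \left(-1 + m\right)}$
$\left(-2\right) \left(-3\right) \left(-2\right) O{\left(4 I{\left(0,-5 \right)} + 5 \right)} - 4 = \left(-2\right) \left(-3\right) \left(-2\right) \frac{-5 - 4 \left(4 \left(5 \cdot 0 + 5 \left(-5\right)\right) + 5\right)}{2 \left(-1 + \left(4 \left(5 \cdot 0 + 5 \left(-5\right)\right) + 5\right)\right)} - 4 = 6 \left(-2\right) \frac{-5 - 4 \left(4 \left(0 - 25\right) + 5\right)}{2 \left(-1 + \left(4 \left(0 - 25\right) + 5\right)\right)} - 4 = - 12 \frac{-5 - 4 \left(4 \left(-25\right) + 5\right)}{2 \left(-1 + \left(4 \left(-25\right) + 5\right)\right)} - 4 = - 12 \frac{-5 - 4 \left(-100 + 5\right)}{2 \left(-1 + \left(-100 + 5\right)\right)} - 4 = - 12 \frac{-5 - -380}{2 \left(-1 - 95\right)} - 4 = - 12 \frac{-5 + 380}{2 \left(-96\right)} - 4 = - 12 \cdot \frac{1}{2} \left(- \frac{1}{96}\right) 375 - 4 = \left(-12\right) \left(- \frac{125}{64}\right) - 4 = \frac{375}{16} - 4 = \frac{311}{16}$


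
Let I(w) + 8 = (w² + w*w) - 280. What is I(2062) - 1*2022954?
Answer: 6480446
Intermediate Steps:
I(w) = -288 + 2*w² (I(w) = -8 + ((w² + w*w) - 280) = -8 + ((w² + w²) - 280) = -8 + (2*w² - 280) = -8 + (-280 + 2*w²) = -288 + 2*w²)
I(2062) - 1*2022954 = (-288 + 2*2062²) - 1*2022954 = (-288 + 2*4251844) - 2022954 = (-288 + 8503688) - 2022954 = 8503400 - 2022954 = 6480446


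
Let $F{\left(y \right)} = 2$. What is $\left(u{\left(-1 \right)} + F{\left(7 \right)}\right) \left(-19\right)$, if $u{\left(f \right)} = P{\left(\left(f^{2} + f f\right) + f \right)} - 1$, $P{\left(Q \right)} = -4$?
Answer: $57$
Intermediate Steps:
$u{\left(f \right)} = -5$ ($u{\left(f \right)} = -4 - 1 = -5$)
$\left(u{\left(-1 \right)} + F{\left(7 \right)}\right) \left(-19\right) = \left(-5 + 2\right) \left(-19\right) = \left(-3\right) \left(-19\right) = 57$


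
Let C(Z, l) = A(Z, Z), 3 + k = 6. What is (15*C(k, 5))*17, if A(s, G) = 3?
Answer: 765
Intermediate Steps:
k = 3 (k = -3 + 6 = 3)
C(Z, l) = 3
(15*C(k, 5))*17 = (15*3)*17 = 45*17 = 765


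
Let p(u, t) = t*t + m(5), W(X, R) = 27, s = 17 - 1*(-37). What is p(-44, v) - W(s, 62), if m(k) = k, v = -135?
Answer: 18203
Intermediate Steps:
s = 54 (s = 17 + 37 = 54)
p(u, t) = 5 + t² (p(u, t) = t*t + 5 = t² + 5 = 5 + t²)
p(-44, v) - W(s, 62) = (5 + (-135)²) - 1*27 = (5 + 18225) - 27 = 18230 - 27 = 18203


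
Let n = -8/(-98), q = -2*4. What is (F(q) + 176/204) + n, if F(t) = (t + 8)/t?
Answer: 2360/2499 ≈ 0.94438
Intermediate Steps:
q = -8
F(t) = (8 + t)/t
n = 4/49 (n = -8*(-1/98) = 4/49 ≈ 0.081633)
(F(q) + 176/204) + n = ((8 - 8)/(-8) + 176/204) + 4/49 = (-⅛*0 + 176*(1/204)) + 4/49 = (0 + 44/51) + 4/49 = 44/51 + 4/49 = 2360/2499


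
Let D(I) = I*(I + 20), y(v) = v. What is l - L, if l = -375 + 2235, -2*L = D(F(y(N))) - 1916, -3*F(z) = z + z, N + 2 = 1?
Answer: 8180/9 ≈ 908.89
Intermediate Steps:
N = -1 (N = -2 + 1 = -1)
F(z) = -2*z/3 (F(z) = -(z + z)/3 = -2*z/3)
D(I) = I*(20 + I)
L = 8560/9 (L = -((-⅔*(-1))*(20 - ⅔*(-1)) - 1916)/2 = -(2*(20 + ⅔)/3 - 1916)/2 = -((⅔)*(62/3) - 1916)/2 = -(124/9 - 1916)/2 = -½*(-17120/9) = 8560/9 ≈ 951.11)
l = 1860
l - L = 1860 - 1*8560/9 = 1860 - 8560/9 = 8180/9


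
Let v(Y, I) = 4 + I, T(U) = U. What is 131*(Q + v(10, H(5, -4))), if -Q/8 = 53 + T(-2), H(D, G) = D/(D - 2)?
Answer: -158117/3 ≈ -52706.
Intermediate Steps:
H(D, G) = D/(-2 + D)
Q = -408 (Q = -8*(53 - 2) = -8*51 = -408)
131*(Q + v(10, H(5, -4))) = 131*(-408 + (4 + 5/(-2 + 5))) = 131*(-408 + (4 + 5/3)) = 131*(-408 + 17/3) = 131*(-1207/3) = -158117/3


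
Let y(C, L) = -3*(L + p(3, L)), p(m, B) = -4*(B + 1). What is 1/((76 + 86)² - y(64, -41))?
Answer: 1/26601 ≈ 3.7593e-5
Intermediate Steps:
p(m, B) = -4 - 4*B (p(m, B) = -4*(1 + B) = -4 - 4*B)
y(C, L) = 12 + 9*L (y(C, L) = -3*(L + (-4 - 4*L)) = -3*(-4 - 3*L) = 12 + 9*L)
1/((76 + 86)² - y(64, -41)) = 1/((76 + 86)² - (12 + 9*(-41))) = 1/(162² - (12 - 369)) = 1/(26244 - 1*(-357)) = 1/(26244 + 357) = 1/26601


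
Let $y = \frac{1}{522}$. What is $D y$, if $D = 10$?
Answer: $\frac{5}{261} \approx 0.019157$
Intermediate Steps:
$y = \frac{1}{522} \approx 0.0019157$
$D y = 10 \cdot \frac{1}{522} = \frac{5}{261}$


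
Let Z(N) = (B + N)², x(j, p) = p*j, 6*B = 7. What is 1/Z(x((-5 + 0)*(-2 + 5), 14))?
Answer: 36/1570009 ≈ 2.2930e-5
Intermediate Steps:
B = 7/6 (B = (⅙)*7 = 7/6 ≈ 1.1667)
x(j, p) = j*p
Z(N) = (7/6 + N)²
1/Z(x((-5 + 0)*(-2 + 5), 14)) = 1/((7 + 6*(((-5 + 0)*(-2 + 5))*14))²/36) = 1/((7 + 6*(-5*3*14))²/36) = 1/((7 + 6*(-15*14))²/36) = 1/((7 + 6*(-210))²/36) = 1/((7 - 1260)²/36) = 1/((1/36)*(-1253)²) = 1/((1/36)*1570009) = 1/(1570009/36) = 36/1570009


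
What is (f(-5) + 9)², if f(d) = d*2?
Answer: 1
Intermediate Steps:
f(d) = 2*d
(f(-5) + 9)² = (2*(-5) + 9)² = (-10 + 9)² = (-1)² = 1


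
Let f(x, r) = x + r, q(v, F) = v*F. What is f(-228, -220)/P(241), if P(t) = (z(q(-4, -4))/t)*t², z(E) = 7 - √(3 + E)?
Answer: -1568/3615 - 224*√19/3615 ≈ -0.70384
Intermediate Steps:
q(v, F) = F*v
f(x, r) = r + x
P(t) = t*(7 - √19) (P(t) = ((7 - √(3 - 4*(-4)))/t)*t² = ((7 - √(3 + 16))/t)*t² = ((7 - √19)/t)*t² = t*(7 - √19))
f(-228, -220)/P(241) = (-220 - 228)/((241*(7 - √19))) = -448/(1687 - 241*√19)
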